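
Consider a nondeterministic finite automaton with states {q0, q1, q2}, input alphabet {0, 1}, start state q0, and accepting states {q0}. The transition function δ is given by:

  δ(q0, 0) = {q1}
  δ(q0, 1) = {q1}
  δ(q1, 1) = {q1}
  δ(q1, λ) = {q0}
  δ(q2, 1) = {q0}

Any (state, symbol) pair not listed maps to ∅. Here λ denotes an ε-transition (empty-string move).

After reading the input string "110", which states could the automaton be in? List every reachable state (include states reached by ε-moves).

{q0, q1}

Start in {q0}.
Read '1': q0→{q1}; union {q1}; ε-closure = {q0, q1}.
Read '1': q0→{q1}, q1→{q1}; union {q1}; ε-closure = {q0, q1}.
Read '0': q0→{q1}, q1→∅; union {q1}; ε-closure = {q0, q1}.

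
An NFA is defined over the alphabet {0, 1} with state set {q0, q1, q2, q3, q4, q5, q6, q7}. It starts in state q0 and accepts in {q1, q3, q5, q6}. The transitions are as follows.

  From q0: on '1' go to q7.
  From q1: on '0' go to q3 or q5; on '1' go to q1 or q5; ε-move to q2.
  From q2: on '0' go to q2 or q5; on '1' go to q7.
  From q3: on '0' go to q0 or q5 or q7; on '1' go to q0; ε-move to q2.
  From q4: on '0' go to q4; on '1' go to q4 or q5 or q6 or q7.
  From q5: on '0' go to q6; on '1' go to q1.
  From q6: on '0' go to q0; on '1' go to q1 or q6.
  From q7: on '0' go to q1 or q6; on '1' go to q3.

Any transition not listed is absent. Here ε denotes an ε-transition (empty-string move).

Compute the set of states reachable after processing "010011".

∅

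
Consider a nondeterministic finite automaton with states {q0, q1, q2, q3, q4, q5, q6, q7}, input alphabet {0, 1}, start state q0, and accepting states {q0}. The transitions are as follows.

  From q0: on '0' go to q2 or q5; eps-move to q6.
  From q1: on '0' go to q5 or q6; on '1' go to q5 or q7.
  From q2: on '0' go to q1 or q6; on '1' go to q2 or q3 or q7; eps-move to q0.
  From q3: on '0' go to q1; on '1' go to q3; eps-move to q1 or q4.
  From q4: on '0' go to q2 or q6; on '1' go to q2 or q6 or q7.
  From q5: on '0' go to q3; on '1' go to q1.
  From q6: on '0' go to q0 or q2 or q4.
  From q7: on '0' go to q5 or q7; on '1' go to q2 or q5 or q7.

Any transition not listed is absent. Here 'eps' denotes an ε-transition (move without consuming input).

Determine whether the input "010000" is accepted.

Start: ε-closure({q0}) = {q0, q6}.
Read '0': q0→{q2, q5}, q6→{q0, q2, q4}; union {q0, q2, q4, q5}; ε-closure = {q0, q2, q4, q5, q6}.
Read '1': q0→∅, q2→{q2, q3, q7}, q4→{q2, q6, q7}, q5→{q1}, q6→∅; union {q1, q2, q3, q6, q7}; ε-closure = {q0, q1, q2, q3, q4, q6, q7}.
Read '0': q0→{q2, q5}, q1→{q5, q6}, q2→{q1, q6}, q3→{q1}, q4→{q2, q6}, q6→{q0, q2, q4}, q7→{q5, q7}; now {q0, q1, q2, q4, q5, q6, q7}.
Read '0': q0→{q2, q5}, q1→{q5, q6}, q2→{q1, q6}, q4→{q2, q6}, q5→{q3}, q6→{q0, q2, q4}, q7→{q5, q7}; now {q0, q1, q2, q3, q4, q5, q6, q7}.
Read '0': q0→{q2, q5}, q1→{q5, q6}, q2→{q1, q6}, q3→{q1}, q4→{q2, q6}, q5→{q3}, q6→{q0, q2, q4}, q7→{q5, q7}; now {q0, q1, q2, q3, q4, q5, q6, q7}.
Read '0': q0→{q2, q5}, q1→{q5, q6}, q2→{q1, q6}, q3→{q1}, q4→{q2, q6}, q5→{q3}, q6→{q0, q2, q4}, q7→{q5, q7}; now {q0, q1, q2, q3, q4, q5, q6, q7}.
The final set {q0, q1, q2, q3, q4, q5, q6, q7} contains the accepting state q0.

Yes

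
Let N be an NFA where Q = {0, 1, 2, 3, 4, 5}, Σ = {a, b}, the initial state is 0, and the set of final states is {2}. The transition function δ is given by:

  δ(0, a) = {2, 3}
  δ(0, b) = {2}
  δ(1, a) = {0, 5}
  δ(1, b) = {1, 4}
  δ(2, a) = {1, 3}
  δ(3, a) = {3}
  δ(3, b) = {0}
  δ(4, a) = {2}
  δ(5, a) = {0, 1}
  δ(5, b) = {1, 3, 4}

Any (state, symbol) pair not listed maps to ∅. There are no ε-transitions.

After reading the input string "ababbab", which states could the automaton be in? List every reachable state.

{0, 1, 4}

Start in {0}.
Read 'a': {0} → {2, 3}.
Read 'b': {2, 3} → {0}.
Read 'a': {0} → {2, 3}.
Read 'b': {2, 3} → {0}.
Read 'b': {0} → {2}.
Read 'a': {2} → {1, 3}.
Read 'b': {1, 3} → {0, 1, 4}.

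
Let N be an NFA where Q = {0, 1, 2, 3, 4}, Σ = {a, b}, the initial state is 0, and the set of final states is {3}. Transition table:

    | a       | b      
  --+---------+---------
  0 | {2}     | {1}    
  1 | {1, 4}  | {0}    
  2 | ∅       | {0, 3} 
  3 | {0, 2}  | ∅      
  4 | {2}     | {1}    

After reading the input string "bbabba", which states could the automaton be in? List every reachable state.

Start in {0}.
Read 'b': 0→{1}; now {1}.
Read 'b': 1→{0}; now {0}.
Read 'a': 0→{2}; now {2}.
Read 'b': 2→{0, 3}; now {0, 3}.
Read 'b': 0→{1}, 3→∅; now {1}.
Read 'a': 1→{1, 4}; now {1, 4}.

{1, 4}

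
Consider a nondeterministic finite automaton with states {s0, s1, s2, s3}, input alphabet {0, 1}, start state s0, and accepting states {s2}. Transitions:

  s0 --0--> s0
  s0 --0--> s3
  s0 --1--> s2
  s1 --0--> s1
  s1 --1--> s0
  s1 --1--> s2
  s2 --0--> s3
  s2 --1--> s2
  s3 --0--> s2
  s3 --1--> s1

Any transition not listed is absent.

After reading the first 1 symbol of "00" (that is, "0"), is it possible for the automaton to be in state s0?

Yes

Start in {s0}.
Read '0': s0→{s0, s3}; now {s0, s3}.
State s0 is in {s0, s3}.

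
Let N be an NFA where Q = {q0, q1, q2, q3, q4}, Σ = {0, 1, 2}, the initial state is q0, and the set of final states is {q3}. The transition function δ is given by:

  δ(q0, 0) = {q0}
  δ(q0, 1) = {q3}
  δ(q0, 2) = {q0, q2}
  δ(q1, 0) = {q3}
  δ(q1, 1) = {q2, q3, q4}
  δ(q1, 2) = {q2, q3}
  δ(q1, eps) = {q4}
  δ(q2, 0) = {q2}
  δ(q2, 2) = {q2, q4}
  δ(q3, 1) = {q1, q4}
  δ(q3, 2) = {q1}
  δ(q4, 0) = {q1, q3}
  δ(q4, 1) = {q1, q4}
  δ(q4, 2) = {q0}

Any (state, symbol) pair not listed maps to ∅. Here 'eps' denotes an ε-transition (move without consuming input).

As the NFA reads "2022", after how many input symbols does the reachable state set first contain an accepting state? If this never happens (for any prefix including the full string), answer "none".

Start in {q0}.
Read '2': {q0} → {q0, q2}.
Read '0': {q0, q2} → {q0, q2}.
Read '2': {q0, q2} → {q0, q2, q4}.
Read '2': {q0, q2, q4} → {q0, q2, q4}.
No reachable set along the way intersects F.

none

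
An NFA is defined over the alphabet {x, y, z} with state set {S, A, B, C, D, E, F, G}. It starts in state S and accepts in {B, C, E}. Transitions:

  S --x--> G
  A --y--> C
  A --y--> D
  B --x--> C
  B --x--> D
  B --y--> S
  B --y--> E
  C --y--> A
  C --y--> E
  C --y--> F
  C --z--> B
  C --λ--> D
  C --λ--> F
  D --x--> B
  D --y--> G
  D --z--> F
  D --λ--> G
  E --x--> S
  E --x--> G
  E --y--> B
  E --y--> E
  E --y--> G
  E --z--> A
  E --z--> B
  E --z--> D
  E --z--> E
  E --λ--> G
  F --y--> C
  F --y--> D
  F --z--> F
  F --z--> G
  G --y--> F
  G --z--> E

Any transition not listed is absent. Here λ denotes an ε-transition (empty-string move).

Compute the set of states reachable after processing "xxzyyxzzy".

∅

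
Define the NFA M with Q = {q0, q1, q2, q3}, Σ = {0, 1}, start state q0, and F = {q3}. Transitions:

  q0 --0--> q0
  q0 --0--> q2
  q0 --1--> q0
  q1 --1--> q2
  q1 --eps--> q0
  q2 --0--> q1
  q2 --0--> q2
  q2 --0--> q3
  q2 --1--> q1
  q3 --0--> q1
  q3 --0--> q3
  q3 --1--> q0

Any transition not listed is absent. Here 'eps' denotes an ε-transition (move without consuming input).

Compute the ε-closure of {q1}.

Begin with {q1}.
ε-move q1 → q0; add q0.

{q0, q1}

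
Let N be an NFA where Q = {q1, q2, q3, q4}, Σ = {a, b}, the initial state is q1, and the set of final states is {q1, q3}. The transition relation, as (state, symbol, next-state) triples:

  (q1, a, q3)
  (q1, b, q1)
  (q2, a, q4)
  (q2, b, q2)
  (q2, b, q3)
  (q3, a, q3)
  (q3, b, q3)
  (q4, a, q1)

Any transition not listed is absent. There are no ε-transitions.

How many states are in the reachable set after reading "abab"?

Start in {q1}.
Read 'a': {q1} → {q3}.
Read 'b': {q3} → {q3}.
Read 'a': {q3} → {q3}.
Read 'b': {q3} → {q3}.
That set has 1 state.

1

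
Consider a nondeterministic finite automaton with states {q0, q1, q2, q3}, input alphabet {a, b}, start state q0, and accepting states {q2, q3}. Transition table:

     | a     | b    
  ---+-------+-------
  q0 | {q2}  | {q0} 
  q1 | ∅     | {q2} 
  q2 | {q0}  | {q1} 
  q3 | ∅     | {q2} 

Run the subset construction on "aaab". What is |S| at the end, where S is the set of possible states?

1

Start in {q0}.
Read 'a': q0→{q2}; now {q2}.
Read 'a': q2→{q0}; now {q0}.
Read 'a': q0→{q2}; now {q2}.
Read 'b': q2→{q1}; now {q1}.
That set has 1 state.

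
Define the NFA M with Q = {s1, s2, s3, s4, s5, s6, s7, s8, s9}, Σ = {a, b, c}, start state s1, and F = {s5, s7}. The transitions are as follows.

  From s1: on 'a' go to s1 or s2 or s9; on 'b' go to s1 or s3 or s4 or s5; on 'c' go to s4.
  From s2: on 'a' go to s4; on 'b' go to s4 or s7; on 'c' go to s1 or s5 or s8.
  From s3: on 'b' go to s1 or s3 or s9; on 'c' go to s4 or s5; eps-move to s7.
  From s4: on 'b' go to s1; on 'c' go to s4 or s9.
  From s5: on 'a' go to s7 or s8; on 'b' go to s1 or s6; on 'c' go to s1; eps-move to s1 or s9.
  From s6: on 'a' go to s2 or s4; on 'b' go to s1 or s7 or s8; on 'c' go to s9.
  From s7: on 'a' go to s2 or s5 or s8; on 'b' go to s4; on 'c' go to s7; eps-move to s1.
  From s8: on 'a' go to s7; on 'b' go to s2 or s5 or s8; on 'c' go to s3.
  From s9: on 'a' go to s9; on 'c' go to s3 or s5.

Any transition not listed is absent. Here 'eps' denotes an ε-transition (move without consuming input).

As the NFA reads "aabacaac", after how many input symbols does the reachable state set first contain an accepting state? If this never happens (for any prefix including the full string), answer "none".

3

Start in {s1}.
Read 'a': {s1} → {s1, s2, s9}.
Read 'a': {s1, s2, s9} → {s1, s2, s4, s9}.
Read 'b': {s1, s2, s4, s9} → {s1, s3, s4, s5, s7, s9}.
None of the earlier sets intersect F, but {s1, s3, s4, s5, s7, s9} does.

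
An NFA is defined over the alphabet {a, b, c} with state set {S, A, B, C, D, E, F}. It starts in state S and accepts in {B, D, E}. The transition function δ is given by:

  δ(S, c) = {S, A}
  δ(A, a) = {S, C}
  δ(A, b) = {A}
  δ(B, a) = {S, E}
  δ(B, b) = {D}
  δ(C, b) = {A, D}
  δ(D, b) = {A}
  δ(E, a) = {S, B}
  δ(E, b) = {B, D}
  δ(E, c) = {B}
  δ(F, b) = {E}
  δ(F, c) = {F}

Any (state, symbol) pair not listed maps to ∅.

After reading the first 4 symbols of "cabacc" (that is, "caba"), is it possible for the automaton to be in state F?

No

Start in {S}.
Read 'c': S→{S, A}; now {S, A}.
Read 'a': S→∅, A→{S, C}; now {S, C}.
Read 'b': S→∅, C→{A, D}; now {A, D}.
Read 'a': A→{S, C}, D→∅; now {S, C}.
State F is not in {S, C}.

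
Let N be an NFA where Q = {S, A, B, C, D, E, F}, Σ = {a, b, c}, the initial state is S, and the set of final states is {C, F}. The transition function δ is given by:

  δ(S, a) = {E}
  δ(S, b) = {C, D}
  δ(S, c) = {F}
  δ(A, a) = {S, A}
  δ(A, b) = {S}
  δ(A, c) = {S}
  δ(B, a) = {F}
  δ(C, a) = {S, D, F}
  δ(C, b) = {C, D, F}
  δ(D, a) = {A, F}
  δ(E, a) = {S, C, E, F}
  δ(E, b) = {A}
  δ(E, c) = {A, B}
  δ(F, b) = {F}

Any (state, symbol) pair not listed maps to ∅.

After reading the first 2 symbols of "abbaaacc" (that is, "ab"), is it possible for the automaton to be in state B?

Start in {S}.
Read 'a': S→{E}; now {E}.
Read 'b': E→{A}; now {A}.
State B is not in {A}.

No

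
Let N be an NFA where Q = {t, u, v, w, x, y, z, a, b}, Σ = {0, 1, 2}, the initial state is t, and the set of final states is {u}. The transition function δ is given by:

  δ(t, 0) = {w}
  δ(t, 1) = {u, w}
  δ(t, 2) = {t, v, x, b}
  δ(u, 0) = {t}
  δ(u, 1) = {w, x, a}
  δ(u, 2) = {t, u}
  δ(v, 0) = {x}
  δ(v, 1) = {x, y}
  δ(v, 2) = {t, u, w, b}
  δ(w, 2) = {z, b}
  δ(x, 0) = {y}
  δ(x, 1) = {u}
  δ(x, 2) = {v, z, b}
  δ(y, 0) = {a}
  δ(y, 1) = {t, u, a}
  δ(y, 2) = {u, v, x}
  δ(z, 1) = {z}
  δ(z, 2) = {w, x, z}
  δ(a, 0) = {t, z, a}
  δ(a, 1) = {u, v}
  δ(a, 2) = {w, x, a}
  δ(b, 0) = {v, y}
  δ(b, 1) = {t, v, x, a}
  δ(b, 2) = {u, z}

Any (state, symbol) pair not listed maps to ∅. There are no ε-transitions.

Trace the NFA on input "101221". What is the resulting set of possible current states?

Start in {t}.
Read '1': {t} → {u, w}.
Read '0': {u, w} → {t}.
Read '1': {t} → {u, w}.
Read '2': {u, w} → {t, u, z, b}.
Read '2': {t, u, z, b} → {t, u, v, w, x, z, b}.
Read '1': {t, u, v, w, x, z, b} → {t, u, v, w, x, y, z, a}.

{t, u, v, w, x, y, z, a}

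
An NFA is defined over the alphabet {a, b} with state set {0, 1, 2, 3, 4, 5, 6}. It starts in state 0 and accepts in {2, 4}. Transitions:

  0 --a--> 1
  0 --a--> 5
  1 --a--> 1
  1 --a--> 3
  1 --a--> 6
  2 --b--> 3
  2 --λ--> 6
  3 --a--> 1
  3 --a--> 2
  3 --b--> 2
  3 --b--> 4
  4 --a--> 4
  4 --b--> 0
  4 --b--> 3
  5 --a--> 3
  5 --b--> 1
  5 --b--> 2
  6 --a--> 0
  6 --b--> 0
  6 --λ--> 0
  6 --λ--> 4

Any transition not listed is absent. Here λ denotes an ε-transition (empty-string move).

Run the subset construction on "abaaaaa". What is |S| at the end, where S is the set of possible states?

7

Start in {0}.
Read 'a': {0} → {1, 5}.
Read 'b': {1, 5} → {0, 1, 2, 4, 6}.
Read 'a': {0, 1, 2, 4, 6} → {0, 1, 3, 4, 5, 6}.
Read 'a': {0, 1, 3, 4, 5, 6} → {0, 1, 2, 3, 4, 5, 6}.
Read 'a': {0, 1, 2, 3, 4, 5, 6} → {0, 1, 2, 3, 4, 5, 6}.
Read 'a': {0, 1, 2, 3, 4, 5, 6} → {0, 1, 2, 3, 4, 5, 6}.
Read 'a': {0, 1, 2, 3, 4, 5, 6} → {0, 1, 2, 3, 4, 5, 6}.
That set has 7 states.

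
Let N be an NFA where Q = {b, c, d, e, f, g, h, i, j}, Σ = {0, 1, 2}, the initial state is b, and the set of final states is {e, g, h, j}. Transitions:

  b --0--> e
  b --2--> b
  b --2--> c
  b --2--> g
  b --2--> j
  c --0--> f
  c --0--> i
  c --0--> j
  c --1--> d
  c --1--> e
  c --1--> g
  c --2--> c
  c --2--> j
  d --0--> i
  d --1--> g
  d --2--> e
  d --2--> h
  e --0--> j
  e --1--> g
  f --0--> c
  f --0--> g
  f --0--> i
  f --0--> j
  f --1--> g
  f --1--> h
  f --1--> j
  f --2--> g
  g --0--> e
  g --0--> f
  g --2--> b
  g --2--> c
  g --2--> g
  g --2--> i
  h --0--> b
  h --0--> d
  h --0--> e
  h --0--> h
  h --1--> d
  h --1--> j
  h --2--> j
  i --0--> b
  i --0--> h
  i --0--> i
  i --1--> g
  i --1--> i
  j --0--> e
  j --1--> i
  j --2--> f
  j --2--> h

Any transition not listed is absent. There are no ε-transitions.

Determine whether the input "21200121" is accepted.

Start in {b}.
Read '2': b→{b, c, g, j}; now {b, c, g, j}.
Read '1': b→∅, c→{d, e, g}, g→∅, j→{i}; now {d, e, g, i}.
Read '2': d→{e, h}, e→∅, g→{b, c, g, i}, i→∅; now {b, c, e, g, h, i}.
Read '0': b→{e}, c→{f, i, j}, e→{j}, g→{e, f}, h→{b, d, e, h}, i→{b, h, i}; now {b, d, e, f, h, i, j}.
Read '0': b→{e}, d→{i}, e→{j}, f→{c, g, i, j}, h→{b, d, e, h}, i→{b, h, i}, j→{e}; now {b, c, d, e, g, h, i, j}.
Read '1': b→∅, c→{d, e, g}, d→{g}, e→{g}, g→∅, h→{d, j}, i→{g, i}, j→{i}; now {d, e, g, i, j}.
Read '2': d→{e, h}, e→∅, g→{b, c, g, i}, i→∅, j→{f, h}; now {b, c, e, f, g, h, i}.
Read '1': b→∅, c→{d, e, g}, e→{g}, f→{g, h, j}, g→∅, h→{d, j}, i→{g, i}; now {d, e, g, h, i, j}.
The final set {d, e, g, h, i, j} contains the accepting states e, g, h, j.

Yes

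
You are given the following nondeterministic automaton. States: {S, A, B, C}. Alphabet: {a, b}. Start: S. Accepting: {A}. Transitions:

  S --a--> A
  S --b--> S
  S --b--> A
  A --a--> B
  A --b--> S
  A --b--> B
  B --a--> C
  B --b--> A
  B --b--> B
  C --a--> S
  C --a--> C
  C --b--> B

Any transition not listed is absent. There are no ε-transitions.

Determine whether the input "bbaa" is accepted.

Start in {S}.
Read 'b': {S} → {S, A}.
Read 'b': {S, A} → {S, A, B}.
Read 'a': {S, A, B} → {A, B, C}.
Read 'a': {A, B, C} → {S, B, C}.
The final set {S, B, C} contains no accepting state.

No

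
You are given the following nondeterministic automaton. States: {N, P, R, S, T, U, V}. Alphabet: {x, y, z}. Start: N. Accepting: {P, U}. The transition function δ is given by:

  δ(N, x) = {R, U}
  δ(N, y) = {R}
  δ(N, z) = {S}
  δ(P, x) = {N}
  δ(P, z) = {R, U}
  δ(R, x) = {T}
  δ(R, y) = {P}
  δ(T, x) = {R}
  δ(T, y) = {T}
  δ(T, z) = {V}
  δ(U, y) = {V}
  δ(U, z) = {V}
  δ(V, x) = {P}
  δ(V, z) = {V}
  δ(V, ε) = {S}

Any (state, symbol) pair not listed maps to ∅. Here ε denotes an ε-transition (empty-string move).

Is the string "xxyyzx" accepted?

Yes

Start in {N}.
Read 'x': {N} → {R, U}.
Read 'x': {R, U} → {T}.
Read 'y': {T} → {T}.
Read 'y': {T} → {T}.
Read 'z': {T} → {S, V}.
Read 'x': {S, V} → {P}.
The final set {P} contains the accepting state P.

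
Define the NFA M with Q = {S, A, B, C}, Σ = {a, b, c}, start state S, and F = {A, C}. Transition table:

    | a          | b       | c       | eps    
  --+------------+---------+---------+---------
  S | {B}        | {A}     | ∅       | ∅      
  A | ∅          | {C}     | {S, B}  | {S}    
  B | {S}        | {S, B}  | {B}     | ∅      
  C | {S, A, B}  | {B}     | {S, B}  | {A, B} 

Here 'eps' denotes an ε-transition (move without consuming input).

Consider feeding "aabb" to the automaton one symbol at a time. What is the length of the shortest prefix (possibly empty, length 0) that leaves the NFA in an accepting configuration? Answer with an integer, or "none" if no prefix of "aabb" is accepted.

Start in {S}.
Read 'a': {S} → {B}.
Read 'a': {B} → {S}.
Read 'b': {S} → {S, A}.
None of the earlier sets intersect F, but {S, A} does.

3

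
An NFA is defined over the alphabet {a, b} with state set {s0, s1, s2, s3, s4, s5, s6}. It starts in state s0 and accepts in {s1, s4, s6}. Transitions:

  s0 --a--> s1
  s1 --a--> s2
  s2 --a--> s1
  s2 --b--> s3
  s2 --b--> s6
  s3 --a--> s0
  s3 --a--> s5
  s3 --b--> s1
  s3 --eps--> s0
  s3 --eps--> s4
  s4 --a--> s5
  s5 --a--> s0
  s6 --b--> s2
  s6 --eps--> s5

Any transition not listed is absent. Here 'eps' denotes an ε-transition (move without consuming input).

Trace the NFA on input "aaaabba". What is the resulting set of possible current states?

Start in {s0}.
Read 'a': s0→{s1}; now {s1}.
Read 'a': s1→{s2}; now {s2}.
Read 'a': s2→{s1}; now {s1}.
Read 'a': s1→{s2}; now {s2}.
Read 'b': s2→{s3, s6}; union {s3, s6}; ε-closure = {s0, s3, s4, s5, s6}.
Read 'b': s0→∅, s3→{s1}, s4→∅, s5→∅, s6→{s2}; now {s1, s2}.
Read 'a': s1→{s2}, s2→{s1}; now {s1, s2}.

{s1, s2}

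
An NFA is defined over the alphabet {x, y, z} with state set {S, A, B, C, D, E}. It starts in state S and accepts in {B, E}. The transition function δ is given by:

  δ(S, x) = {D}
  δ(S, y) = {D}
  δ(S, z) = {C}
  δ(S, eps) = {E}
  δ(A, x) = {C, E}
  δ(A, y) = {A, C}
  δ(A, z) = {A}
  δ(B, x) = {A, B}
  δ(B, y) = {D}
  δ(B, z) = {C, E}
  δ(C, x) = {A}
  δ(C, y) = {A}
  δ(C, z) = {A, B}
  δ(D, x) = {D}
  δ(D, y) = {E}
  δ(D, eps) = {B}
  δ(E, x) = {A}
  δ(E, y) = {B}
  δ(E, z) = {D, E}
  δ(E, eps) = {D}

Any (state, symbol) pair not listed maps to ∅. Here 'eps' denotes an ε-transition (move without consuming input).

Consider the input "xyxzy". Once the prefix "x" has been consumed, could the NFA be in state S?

No

Start: ε-closure({S}) = {S, B, D, E}.
Read 'x': {S, B, D, E} → {A, B, D}.
State S is not in {A, B, D}.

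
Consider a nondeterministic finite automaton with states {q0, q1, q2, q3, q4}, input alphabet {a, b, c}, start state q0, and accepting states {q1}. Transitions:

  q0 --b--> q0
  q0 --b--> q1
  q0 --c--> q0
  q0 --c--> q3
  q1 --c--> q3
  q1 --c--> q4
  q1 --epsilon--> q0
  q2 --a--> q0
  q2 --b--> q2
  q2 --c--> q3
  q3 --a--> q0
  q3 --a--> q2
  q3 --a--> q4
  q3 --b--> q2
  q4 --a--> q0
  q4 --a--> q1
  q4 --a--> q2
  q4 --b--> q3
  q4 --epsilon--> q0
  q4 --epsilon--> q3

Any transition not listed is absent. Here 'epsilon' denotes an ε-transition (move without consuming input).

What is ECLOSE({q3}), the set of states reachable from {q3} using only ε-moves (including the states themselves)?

Begin with {q3}.
No ε-moves leave this set, so the closure equals the set itself.

{q3}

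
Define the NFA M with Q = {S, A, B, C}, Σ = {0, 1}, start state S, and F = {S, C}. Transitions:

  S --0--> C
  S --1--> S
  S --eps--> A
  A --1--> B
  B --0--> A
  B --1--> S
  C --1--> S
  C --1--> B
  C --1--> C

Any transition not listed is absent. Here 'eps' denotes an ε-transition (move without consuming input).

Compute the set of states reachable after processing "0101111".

Start: ε-closure({S}) = {S, A}.
Read '0': {S, A} → {C}.
Read '1': {C} → {S, A, B, C}.
Read '0': {S, A, B, C} → {A, C}.
Read '1': {A, C} → {S, A, B, C}.
Read '1': {S, A, B, C} → {S, A, B, C}.
Read '1': {S, A, B, C} → {S, A, B, C}.
Read '1': {S, A, B, C} → {S, A, B, C}.

{S, A, B, C}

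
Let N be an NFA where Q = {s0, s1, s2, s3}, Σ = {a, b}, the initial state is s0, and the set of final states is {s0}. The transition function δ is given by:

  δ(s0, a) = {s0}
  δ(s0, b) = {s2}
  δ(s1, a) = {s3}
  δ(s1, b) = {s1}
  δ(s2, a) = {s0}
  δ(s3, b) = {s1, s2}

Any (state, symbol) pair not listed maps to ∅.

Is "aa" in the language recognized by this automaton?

Yes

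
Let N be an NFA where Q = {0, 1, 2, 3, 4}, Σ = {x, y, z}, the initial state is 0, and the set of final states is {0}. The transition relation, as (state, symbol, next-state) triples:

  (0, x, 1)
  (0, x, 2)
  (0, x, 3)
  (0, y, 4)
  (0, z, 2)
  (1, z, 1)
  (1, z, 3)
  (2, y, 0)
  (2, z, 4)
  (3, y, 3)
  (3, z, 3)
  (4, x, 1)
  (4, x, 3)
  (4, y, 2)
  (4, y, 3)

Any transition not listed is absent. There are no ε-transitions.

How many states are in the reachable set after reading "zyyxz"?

2

Start in {0}.
Read 'z': 0→{2}; now {2}.
Read 'y': 2→{0}; now {0}.
Read 'y': 0→{4}; now {4}.
Read 'x': 4→{1, 3}; now {1, 3}.
Read 'z': 1→{1, 3}, 3→{3}; now {1, 3}.
That set has 2 states.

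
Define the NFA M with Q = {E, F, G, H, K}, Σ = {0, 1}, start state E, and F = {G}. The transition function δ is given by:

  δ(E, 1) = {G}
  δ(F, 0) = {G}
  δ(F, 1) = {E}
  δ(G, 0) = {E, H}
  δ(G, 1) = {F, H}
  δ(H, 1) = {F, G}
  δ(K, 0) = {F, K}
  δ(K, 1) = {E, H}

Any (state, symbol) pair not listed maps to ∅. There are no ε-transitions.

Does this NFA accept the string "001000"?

No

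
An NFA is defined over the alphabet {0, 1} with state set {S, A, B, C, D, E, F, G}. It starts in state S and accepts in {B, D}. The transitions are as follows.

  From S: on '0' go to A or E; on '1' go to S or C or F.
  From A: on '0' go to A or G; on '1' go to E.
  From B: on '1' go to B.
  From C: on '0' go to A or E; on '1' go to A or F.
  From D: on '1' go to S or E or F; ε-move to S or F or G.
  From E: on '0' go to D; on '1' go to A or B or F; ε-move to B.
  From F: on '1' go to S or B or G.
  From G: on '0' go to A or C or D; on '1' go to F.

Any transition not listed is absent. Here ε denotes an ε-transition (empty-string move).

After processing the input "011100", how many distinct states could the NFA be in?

8

Start in {S}.
Read '0': S→{A, E}; union {A, E}; ε-closure = {A, B, E}.
Read '1': A→{E}, B→{B}, E→{A, B, F}; now {A, B, E, F}.
Read '1': A→{E}, B→{B}, E→{A, B, F}, F→{S, B, G}; now {S, A, B, E, F, G}.
Read '1': S→{S, C, F}, A→{E}, B→{B}, E→{A, B, F}, F→{S, B, G}, G→{F}; now {S, A, B, C, E, F, G}.
Read '0': S→{A, E}, A→{A, G}, B→∅, C→{A, E}, E→{D}, F→∅, G→{A, C, D}; union {A, C, D, E, G}; ε-closure = {S, A, B, C, D, E, F, G}.
Read '0': S→{A, E}, A→{A, G}, B→∅, C→{A, E}, D→∅, E→{D}, F→∅, G→{A, C, D}; union {A, C, D, E, G}; ε-closure = {S, A, B, C, D, E, F, G}.
That set has 8 states.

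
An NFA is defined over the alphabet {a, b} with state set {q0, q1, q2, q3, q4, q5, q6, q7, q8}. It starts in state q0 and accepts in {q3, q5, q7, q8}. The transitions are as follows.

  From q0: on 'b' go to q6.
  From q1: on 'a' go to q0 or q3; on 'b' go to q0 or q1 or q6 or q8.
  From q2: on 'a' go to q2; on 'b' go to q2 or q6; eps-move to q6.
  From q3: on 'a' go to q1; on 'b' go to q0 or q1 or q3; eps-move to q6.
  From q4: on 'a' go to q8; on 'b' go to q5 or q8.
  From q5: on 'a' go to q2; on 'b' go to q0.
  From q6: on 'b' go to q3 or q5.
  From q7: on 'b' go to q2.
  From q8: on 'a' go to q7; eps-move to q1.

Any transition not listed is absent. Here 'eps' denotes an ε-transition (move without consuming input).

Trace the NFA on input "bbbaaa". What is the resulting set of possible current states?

{q0, q1, q2, q3, q6}

Start in {q0}.
Read 'b': q0→{q6}; now {q6}.
Read 'b': q6→{q3, q5}; union {q3, q5}; ε-closure = {q3, q5, q6}.
Read 'b': q3→{q0, q1, q3}, q5→{q0}, q6→{q3, q5}; union {q0, q1, q3, q5}; ε-closure = {q0, q1, q3, q5, q6}.
Read 'a': q0→∅, q1→{q0, q3}, q3→{q1}, q5→{q2}, q6→∅; union {q0, q1, q2, q3}; ε-closure = {q0, q1, q2, q3, q6}.
Read 'a': q0→∅, q1→{q0, q3}, q2→{q2}, q3→{q1}, q6→∅; union {q0, q1, q2, q3}; ε-closure = {q0, q1, q2, q3, q6}.
Read 'a': q0→∅, q1→{q0, q3}, q2→{q2}, q3→{q1}, q6→∅; union {q0, q1, q2, q3}; ε-closure = {q0, q1, q2, q3, q6}.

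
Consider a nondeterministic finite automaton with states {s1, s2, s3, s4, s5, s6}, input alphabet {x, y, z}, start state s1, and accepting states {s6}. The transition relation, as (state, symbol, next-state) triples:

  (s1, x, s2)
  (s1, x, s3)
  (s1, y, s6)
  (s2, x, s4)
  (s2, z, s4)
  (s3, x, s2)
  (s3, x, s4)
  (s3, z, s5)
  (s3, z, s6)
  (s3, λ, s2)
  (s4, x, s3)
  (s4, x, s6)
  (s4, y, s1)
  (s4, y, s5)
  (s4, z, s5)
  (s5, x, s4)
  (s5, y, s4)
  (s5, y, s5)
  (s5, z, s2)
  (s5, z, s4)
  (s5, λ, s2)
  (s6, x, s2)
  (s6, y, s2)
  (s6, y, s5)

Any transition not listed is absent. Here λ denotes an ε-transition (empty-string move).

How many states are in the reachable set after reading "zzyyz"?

0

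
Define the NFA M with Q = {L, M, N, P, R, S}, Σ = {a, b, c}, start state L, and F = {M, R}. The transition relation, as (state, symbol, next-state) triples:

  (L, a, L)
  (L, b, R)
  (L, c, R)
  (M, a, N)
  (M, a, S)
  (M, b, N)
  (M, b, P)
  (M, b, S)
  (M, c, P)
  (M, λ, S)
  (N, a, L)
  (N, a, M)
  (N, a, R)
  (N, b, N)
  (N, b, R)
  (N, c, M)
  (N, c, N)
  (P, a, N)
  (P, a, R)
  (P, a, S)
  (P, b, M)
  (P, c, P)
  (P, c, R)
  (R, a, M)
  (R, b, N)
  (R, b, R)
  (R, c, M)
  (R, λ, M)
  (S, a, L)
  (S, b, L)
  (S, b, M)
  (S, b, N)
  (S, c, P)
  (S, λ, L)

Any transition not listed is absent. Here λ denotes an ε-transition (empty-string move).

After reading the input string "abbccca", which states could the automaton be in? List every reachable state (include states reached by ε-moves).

{L, M, N, R, S}

Start in {L}.
Read 'a': L→{L}; now {L}.
Read 'b': L→{R}; union {R}; ε-closure = {L, M, R, S}.
Read 'b': L→{R}, M→{N, P, S}, R→{N, R}, S→{L, M, N}; now {L, M, N, P, R, S}.
Read 'c': L→{R}, M→{P}, N→{M, N}, P→{P, R}, R→{M}, S→{P}; union {M, N, P, R}; ε-closure = {L, M, N, P, R, S}.
Read 'c': L→{R}, M→{P}, N→{M, N}, P→{P, R}, R→{M}, S→{P}; union {M, N, P, R}; ε-closure = {L, M, N, P, R, S}.
Read 'c': L→{R}, M→{P}, N→{M, N}, P→{P, R}, R→{M}, S→{P}; union {M, N, P, R}; ε-closure = {L, M, N, P, R, S}.
Read 'a': L→{L}, M→{N, S}, N→{L, M, R}, P→{N, R, S}, R→{M}, S→{L}; now {L, M, N, R, S}.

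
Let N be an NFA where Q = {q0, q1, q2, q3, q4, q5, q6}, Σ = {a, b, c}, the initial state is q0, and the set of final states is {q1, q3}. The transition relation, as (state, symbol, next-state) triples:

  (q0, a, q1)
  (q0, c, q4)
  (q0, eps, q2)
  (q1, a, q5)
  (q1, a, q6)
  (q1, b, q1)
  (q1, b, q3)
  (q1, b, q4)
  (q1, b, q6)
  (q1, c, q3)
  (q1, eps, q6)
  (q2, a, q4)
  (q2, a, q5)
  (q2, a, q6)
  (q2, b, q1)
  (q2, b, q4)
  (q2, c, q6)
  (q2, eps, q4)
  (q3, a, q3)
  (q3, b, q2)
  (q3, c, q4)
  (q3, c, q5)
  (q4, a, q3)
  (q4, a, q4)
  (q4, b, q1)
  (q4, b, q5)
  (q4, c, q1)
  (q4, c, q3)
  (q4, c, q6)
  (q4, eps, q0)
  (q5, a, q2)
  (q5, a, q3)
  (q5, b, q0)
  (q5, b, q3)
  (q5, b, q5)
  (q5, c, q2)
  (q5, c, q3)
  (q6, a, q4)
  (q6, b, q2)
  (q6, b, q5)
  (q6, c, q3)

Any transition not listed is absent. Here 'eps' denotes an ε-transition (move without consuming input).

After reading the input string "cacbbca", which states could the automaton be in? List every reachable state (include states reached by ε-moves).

{q0, q1, q2, q3, q4, q5, q6}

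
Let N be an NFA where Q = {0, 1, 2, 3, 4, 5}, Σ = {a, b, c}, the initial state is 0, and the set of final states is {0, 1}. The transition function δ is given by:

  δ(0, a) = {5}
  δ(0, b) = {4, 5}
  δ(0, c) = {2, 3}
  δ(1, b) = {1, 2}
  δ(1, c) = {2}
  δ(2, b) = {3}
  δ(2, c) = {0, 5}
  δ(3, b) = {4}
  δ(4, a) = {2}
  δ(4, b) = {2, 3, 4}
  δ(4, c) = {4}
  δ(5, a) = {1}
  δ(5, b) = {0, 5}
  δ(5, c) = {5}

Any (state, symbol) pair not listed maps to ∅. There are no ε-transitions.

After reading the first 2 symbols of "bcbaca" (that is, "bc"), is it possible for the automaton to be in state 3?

Start in {0}.
Read 'b': 0→{4, 5}; now {4, 5}.
Read 'c': 4→{4}, 5→{5}; now {4, 5}.
State 3 is not in {4, 5}.

No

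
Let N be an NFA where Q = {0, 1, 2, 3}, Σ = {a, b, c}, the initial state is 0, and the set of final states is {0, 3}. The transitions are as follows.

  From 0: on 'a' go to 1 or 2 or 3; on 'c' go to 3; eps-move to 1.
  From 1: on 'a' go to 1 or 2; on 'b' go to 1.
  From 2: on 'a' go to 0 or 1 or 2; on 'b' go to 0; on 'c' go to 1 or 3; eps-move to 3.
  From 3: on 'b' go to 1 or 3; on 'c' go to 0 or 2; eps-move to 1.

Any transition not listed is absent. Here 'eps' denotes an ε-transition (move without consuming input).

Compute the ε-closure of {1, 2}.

{1, 2, 3}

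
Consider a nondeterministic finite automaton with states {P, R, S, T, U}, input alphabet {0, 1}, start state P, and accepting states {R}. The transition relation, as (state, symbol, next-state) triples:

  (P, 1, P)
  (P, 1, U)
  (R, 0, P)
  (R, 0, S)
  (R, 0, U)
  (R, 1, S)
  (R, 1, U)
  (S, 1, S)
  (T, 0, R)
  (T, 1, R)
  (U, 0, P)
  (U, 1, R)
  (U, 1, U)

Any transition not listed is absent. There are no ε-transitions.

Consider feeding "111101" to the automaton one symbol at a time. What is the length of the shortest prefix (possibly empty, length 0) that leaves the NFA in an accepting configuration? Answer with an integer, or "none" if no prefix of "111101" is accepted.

2

Start in {P}.
Read '1': P→{P, U}; now {P, U}.
Read '1': P→{P, U}, U→{R, U}; now {P, R, U}.
None of the earlier sets intersect F, but {P, R, U} does.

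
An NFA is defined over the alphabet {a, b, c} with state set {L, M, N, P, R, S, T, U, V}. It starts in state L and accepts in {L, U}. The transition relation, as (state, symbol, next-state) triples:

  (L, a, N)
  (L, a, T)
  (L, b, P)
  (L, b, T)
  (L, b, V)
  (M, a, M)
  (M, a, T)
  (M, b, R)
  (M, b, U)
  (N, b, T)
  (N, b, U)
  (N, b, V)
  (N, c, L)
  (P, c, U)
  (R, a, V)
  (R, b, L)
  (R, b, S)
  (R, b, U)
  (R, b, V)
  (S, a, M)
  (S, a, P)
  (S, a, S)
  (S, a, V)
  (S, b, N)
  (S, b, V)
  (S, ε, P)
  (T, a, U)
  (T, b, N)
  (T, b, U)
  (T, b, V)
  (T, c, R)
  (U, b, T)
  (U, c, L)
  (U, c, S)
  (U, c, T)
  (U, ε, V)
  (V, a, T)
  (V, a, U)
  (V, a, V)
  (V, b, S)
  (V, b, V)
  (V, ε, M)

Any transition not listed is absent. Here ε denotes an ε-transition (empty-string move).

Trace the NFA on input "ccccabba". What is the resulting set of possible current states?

∅

Start in {L}.
Read 'c': {L} → ∅.
The set is empty and remains empty for the remaining 7 symbols.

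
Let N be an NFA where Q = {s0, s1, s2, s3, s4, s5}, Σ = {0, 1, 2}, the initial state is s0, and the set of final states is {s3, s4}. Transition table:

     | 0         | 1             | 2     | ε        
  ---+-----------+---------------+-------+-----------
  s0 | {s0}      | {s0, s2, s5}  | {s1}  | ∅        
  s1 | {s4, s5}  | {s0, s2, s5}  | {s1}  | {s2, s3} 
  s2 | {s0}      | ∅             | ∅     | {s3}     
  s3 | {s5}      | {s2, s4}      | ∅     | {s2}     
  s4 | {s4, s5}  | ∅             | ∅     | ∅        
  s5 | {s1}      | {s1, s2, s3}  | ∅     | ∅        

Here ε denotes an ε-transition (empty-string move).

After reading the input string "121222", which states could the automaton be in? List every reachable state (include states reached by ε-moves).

{s1, s2, s3}

Start in {s0}.
Read '1': s0→{s0, s2, s5}; union {s0, s2, s5}; ε-closure = {s0, s2, s3, s5}.
Read '2': s0→{s1}, s2→∅, s3→∅, s5→∅; union {s1}; ε-closure = {s1, s2, s3}.
Read '1': s1→{s0, s2, s5}, s2→∅, s3→{s2, s4}; union {s0, s2, s4, s5}; ε-closure = {s0, s2, s3, s4, s5}.
Read '2': s0→{s1}, s2→∅, s3→∅, s4→∅, s5→∅; union {s1}; ε-closure = {s1, s2, s3}.
Read '2': s1→{s1}, s2→∅, s3→∅; union {s1}; ε-closure = {s1, s2, s3}.
Read '2': s1→{s1}, s2→∅, s3→∅; union {s1}; ε-closure = {s1, s2, s3}.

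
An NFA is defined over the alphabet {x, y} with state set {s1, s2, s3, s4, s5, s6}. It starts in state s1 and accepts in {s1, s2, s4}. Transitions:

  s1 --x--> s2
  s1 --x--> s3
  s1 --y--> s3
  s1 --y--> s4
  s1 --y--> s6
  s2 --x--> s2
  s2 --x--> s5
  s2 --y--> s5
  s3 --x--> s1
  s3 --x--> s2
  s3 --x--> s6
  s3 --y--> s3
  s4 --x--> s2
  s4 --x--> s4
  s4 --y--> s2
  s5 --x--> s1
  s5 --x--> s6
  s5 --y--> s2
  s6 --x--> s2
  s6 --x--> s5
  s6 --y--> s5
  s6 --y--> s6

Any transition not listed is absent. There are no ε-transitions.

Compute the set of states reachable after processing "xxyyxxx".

{s1, s2, s3, s5, s6}

Start in {s1}.
Read 'x': {s1} → {s2, s3}.
Read 'x': {s2, s3} → {s1, s2, s5, s6}.
Read 'y': {s1, s2, s5, s6} → {s2, s3, s4, s5, s6}.
Read 'y': {s2, s3, s4, s5, s6} → {s2, s3, s5, s6}.
Read 'x': {s2, s3, s5, s6} → {s1, s2, s5, s6}.
Read 'x': {s1, s2, s5, s6} → {s1, s2, s3, s5, s6}.
Read 'x': {s1, s2, s3, s5, s6} → {s1, s2, s3, s5, s6}.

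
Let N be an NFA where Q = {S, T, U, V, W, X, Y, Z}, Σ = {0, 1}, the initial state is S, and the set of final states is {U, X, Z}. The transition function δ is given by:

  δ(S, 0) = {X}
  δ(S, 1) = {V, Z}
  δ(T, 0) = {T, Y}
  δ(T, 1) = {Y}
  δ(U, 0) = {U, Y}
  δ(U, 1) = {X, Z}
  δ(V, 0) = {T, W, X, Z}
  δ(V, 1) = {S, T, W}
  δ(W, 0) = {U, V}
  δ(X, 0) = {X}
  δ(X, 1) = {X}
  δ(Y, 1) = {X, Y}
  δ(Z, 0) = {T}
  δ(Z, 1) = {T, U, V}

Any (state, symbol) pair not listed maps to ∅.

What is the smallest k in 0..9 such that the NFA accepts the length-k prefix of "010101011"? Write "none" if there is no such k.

1

Start in {S}.
Read '0': S→{X}; now {X}.
None of the earlier sets intersect F, but {X} does.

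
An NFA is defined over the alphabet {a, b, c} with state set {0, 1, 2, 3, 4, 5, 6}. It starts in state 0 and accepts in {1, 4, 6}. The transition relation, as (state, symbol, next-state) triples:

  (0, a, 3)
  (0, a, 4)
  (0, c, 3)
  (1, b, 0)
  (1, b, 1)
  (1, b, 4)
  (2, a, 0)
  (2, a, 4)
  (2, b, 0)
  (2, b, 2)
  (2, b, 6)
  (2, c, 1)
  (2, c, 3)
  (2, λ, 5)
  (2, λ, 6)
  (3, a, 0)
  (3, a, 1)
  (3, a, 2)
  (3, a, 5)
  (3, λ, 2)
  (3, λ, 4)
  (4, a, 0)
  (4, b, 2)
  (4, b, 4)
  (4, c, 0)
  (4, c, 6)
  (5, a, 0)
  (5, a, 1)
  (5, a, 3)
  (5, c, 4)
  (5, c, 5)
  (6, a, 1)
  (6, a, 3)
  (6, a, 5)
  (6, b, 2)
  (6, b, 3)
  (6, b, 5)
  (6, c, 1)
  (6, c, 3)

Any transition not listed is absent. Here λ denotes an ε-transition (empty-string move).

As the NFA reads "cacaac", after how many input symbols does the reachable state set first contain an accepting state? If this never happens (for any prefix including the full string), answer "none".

1

Start in {0}.
Read 'c': 0→{3}; union {3}; ε-closure = {2, 3, 4, 5, 6}.
None of the earlier sets intersect F, but {2, 3, 4, 5, 6} does.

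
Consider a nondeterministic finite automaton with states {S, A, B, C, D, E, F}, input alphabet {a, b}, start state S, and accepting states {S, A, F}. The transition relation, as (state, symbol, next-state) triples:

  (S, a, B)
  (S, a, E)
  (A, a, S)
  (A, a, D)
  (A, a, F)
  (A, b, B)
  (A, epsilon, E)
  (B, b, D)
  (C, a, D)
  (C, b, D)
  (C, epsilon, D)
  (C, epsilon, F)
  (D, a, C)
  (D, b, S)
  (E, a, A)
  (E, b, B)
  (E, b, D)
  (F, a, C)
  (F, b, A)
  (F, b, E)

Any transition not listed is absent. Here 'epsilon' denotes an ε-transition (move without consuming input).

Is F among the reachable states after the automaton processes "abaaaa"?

Start in {S}.
Read 'a': S→{B, E}; now {B, E}.
Read 'b': B→{D}, E→{B, D}; now {B, D}.
Read 'a': B→∅, D→{C}; union {C}; ε-closure = {C, D, F}.
Read 'a': C→{D}, D→{C}, F→{C}; union {C, D}; ε-closure = {C, D, F}.
Read 'a': C→{D}, D→{C}, F→{C}; union {C, D}; ε-closure = {C, D, F}.
Read 'a': C→{D}, D→{C}, F→{C}; union {C, D}; ε-closure = {C, D, F}.
State F is in {C, D, F}.

Yes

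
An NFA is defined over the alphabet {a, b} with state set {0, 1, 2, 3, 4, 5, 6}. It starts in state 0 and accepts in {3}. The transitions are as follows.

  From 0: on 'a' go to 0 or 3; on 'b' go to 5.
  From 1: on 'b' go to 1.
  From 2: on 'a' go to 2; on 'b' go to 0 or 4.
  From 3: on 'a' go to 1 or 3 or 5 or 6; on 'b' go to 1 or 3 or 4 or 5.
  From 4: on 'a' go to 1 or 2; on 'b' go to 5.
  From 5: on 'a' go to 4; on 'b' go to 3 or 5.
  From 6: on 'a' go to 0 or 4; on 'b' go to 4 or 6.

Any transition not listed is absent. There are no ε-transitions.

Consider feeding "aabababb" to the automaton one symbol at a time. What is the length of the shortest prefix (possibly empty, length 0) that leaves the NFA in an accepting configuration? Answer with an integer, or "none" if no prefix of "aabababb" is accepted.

1

Start in {0}.
Read 'a': {0} → {0, 3}.
None of the earlier sets intersect F, but {0, 3} does.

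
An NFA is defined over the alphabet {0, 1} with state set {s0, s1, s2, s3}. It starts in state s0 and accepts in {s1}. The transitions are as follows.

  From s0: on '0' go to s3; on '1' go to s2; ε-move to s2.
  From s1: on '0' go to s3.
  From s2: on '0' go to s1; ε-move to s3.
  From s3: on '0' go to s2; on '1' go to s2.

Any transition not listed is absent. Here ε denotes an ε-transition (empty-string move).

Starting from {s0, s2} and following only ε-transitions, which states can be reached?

{s0, s2, s3}

Begin with {s0, s2}.
ε-move s2 → s3; add s3.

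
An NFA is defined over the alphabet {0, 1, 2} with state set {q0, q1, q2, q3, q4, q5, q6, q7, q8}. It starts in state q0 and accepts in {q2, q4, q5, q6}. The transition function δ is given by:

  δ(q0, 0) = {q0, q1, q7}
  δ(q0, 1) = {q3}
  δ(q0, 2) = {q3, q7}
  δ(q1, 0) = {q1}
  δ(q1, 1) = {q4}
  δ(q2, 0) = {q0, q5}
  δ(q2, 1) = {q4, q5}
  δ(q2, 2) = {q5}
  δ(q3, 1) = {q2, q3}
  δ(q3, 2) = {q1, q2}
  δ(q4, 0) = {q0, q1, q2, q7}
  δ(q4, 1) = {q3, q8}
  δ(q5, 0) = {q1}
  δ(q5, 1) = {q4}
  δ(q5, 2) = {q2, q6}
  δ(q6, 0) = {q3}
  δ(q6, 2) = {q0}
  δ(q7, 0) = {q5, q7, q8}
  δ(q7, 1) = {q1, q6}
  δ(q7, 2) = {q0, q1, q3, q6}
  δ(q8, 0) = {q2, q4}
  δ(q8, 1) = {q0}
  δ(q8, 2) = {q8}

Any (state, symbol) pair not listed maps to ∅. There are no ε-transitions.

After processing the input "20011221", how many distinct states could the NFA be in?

Start in {q0}.
Read '2': {q0} → {q3, q7}.
Read '0': {q3, q7} → {q5, q7, q8}.
Read '0': {q5, q7, q8} → {q1, q2, q4, q5, q7, q8}.
Read '1': {q1, q2, q4, q5, q7, q8} → {q0, q1, q3, q4, q5, q6, q8}.
Read '1': {q0, q1, q3, q4, q5, q6, q8} → {q0, q2, q3, q4, q8}.
Read '2': {q0, q2, q3, q4, q8} → {q1, q2, q3, q5, q7, q8}.
Read '2': {q1, q2, q3, q5, q7, q8} → {q0, q1, q2, q3, q5, q6, q8}.
Read '1': {q0, q1, q2, q3, q5, q6, q8} → {q0, q2, q3, q4, q5}.
That set has 5 states.

5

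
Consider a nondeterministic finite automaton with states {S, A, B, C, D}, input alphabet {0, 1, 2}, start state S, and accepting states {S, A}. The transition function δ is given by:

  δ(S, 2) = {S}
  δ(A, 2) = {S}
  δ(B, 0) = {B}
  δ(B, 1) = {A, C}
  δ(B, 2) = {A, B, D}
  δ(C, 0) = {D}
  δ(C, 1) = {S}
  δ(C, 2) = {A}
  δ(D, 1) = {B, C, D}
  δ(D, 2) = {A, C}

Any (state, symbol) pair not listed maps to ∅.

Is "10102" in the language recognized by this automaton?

Start in {S}.
Read '1': S→∅; now ∅.
The set is empty and remains empty for the remaining 4 symbols.
The final set ∅ contains no accepting state.

No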